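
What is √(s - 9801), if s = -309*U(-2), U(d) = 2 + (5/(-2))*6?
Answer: 2*I*√1446 ≈ 76.053*I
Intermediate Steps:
U(d) = -13 (U(d) = 2 + (5*(-½))*6 = 2 - 5/2*6 = 2 - 15 = -13)
s = 4017 (s = -309*(-13) = 4017)
√(s - 9801) = √(4017 - 9801) = √(-5784) = 2*I*√1446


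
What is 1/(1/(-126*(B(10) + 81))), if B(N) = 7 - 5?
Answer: -10458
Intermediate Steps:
B(N) = 2
1/(1/(-126*(B(10) + 81))) = 1/(1/(-126*(2 + 81))) = 1/(1/(-126*83)) = 1/(1/(-10458)) = 1/(-1/10458) = -10458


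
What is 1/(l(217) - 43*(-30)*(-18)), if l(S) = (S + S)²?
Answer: 1/165136 ≈ 6.0556e-6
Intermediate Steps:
l(S) = 4*S² (l(S) = (2*S)² = 4*S²)
1/(l(217) - 43*(-30)*(-18)) = 1/(4*217² - 43*(-30)*(-18)) = 1/(4*47089 + 1290*(-18)) = 1/(188356 - 23220) = 1/165136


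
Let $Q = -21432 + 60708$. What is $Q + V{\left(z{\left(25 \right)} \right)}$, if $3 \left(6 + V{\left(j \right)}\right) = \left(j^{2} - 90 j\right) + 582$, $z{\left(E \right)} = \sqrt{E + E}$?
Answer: $\frac{118442}{3} - 150 \sqrt{2} \approx 39269.0$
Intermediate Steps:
$Q = 39276$
$z{\left(E \right)} = \sqrt{2} \sqrt{E}$ ($z{\left(E \right)} = \sqrt{2 E} = \sqrt{2} \sqrt{E}$)
$V{\left(j \right)} = 188 - 30 j + \frac{j^{2}}{3}$ ($V{\left(j \right)} = -6 + \frac{\left(j^{2} - 90 j\right) + 582}{3} = -6 + \frac{582 + j^{2} - 90 j}{3} = -6 + \left(194 - 30 j + \frac{j^{2}}{3}\right) = 188 - 30 j + \frac{j^{2}}{3}$)
$Q + V{\left(z{\left(25 \right)} \right)} = 39276 + \left(188 - 30 \sqrt{2} \sqrt{25} + \frac{\left(\sqrt{2} \sqrt{25}\right)^{2}}{3}\right) = 39276 + \left(188 - 30 \sqrt{2} \cdot 5 + \frac{\left(\sqrt{2} \cdot 5\right)^{2}}{3}\right) = 39276 + \left(188 - 30 \cdot 5 \sqrt{2} + \frac{\left(5 \sqrt{2}\right)^{2}}{3}\right) = 39276 + \left(188 - 150 \sqrt{2} + \frac{1}{3} \cdot 50\right) = 39276 + \left(188 - 150 \sqrt{2} + \frac{50}{3}\right) = 39276 + \left(\frac{614}{3} - 150 \sqrt{2}\right) = \frac{118442}{3} - 150 \sqrt{2}$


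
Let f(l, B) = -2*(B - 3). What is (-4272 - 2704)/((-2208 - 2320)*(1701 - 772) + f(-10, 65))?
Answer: 1744/1051659 ≈ 0.0016583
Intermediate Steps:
f(l, B) = 6 - 2*B (f(l, B) = -2*(-3 + B) = 6 - 2*B)
(-4272 - 2704)/((-2208 - 2320)*(1701 - 772) + f(-10, 65)) = (-4272 - 2704)/((-2208 - 2320)*(1701 - 772) + (6 - 2*65)) = -6976/(-4528*929 + (6 - 130)) = -6976/(-4206512 - 124) = -6976/(-4206636) = -6976*(-1/4206636) = 1744/1051659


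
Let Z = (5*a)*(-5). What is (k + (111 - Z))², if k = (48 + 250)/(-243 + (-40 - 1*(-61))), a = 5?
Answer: 678446209/12321 ≈ 55064.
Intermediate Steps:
k = -149/111 (k = 298/(-243 + (-40 + 61)) = 298/(-243 + 21) = 298/(-222) = 298*(-1/222) = -149/111 ≈ -1.3423)
Z = -125 (Z = (5*5)*(-5) = 25*(-5) = -125)
(k + (111 - Z))² = (-149/111 + (111 - 1*(-125)))² = (-149/111 + (111 + 125))² = (-149/111 + 236)² = (26047/111)² = 678446209/12321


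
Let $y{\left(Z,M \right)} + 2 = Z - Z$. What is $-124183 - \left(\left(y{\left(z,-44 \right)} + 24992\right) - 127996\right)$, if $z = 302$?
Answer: $-21177$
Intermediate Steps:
$y{\left(Z,M \right)} = -2$ ($y{\left(Z,M \right)} = -2 + \left(Z - Z\right) = -2 + 0 = -2$)
$-124183 - \left(\left(y{\left(z,-44 \right)} + 24992\right) - 127996\right) = -124183 - \left(\left(-2 + 24992\right) - 127996\right) = -124183 - \left(24990 - 127996\right) = -124183 - -103006 = -124183 + 103006 = -21177$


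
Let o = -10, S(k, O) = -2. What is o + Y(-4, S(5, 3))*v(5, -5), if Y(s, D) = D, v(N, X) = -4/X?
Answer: -58/5 ≈ -11.600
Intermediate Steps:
o + Y(-4, S(5, 3))*v(5, -5) = -10 - (-8)/(-5) = -10 - (-8)*(-1)/5 = -10 - 2*⅘ = -10 - 8/5 = -58/5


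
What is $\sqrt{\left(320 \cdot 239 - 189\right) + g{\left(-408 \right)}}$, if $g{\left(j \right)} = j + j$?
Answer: $5 \sqrt{3019} \approx 274.73$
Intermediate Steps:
$g{\left(j \right)} = 2 j$
$\sqrt{\left(320 \cdot 239 - 189\right) + g{\left(-408 \right)}} = \sqrt{\left(320 \cdot 239 - 189\right) + 2 \left(-408\right)} = \sqrt{\left(76480 - 189\right) - 816} = \sqrt{76291 - 816} = \sqrt{75475} = 5 \sqrt{3019}$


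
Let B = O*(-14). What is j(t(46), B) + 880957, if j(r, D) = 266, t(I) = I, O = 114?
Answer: 881223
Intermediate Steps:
B = -1596 (B = 114*(-14) = -1596)
j(t(46), B) + 880957 = 266 + 880957 = 881223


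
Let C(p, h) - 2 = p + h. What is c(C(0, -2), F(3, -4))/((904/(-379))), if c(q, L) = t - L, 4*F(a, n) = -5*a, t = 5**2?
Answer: -43585/3616 ≈ -12.053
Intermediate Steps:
t = 25
F(a, n) = -5*a/4 (F(a, n) = (-5*a)/4 = -5*a/4)
C(p, h) = 2 + h + p (C(p, h) = 2 + (p + h) = 2 + (h + p) = 2 + h + p)
c(q, L) = 25 - L
c(C(0, -2), F(3, -4))/((904/(-379))) = (25 - (-5)*3/4)/((904/(-379))) = (25 - 1*(-15/4))/((904*(-1/379))) = (25 + 15/4)/(-904/379) = (115/4)*(-379/904) = -43585/3616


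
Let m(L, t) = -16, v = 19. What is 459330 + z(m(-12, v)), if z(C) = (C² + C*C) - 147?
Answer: 459695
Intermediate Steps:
z(C) = -147 + 2*C² (z(C) = (C² + C²) - 147 = 2*C² - 147 = -147 + 2*C²)
459330 + z(m(-12, v)) = 459330 + (-147 + 2*(-16)²) = 459330 + (-147 + 2*256) = 459330 + (-147 + 512) = 459330 + 365 = 459695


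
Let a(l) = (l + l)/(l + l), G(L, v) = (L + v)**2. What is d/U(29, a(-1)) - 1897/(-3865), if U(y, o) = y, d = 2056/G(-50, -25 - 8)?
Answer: 386930997/772153565 ≈ 0.50111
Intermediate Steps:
a(l) = 1 (a(l) = (2*l)/((2*l)) = (2*l)*(1/(2*l)) = 1)
d = 2056/6889 (d = 2056/((-50 + (-25 - 8))**2) = 2056/((-50 - 33)**2) = 2056/((-83)**2) = 2056/6889 ≈ 0.29845)
d/U(29, a(-1)) - 1897/(-3865) = (2056/6889)/29 - 1897/(-3865) = (2056/6889)*(1/29) - 1897*(-1/3865) = 2056/199781 + 1897/3865 = 386930997/772153565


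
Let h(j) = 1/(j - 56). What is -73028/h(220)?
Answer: -11976592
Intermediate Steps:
h(j) = 1/(-56 + j)
-73028/h(220) = -73028/(1/(-56 + 220)) = -73028/(1/164) = -73028/1/164 = -73028*164 = -11976592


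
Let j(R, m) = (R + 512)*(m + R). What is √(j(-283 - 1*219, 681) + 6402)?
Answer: 64*√2 ≈ 90.510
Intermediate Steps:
j(R, m) = (512 + R)*(R + m)
√(j(-283 - 1*219, 681) + 6402) = √(((-283 - 1*219)² + 512*(-283 - 1*219) + 512*681 + (-283 - 1*219)*681) + 6402) = √(((-283 - 219)² + 512*(-283 - 219) + 348672 + (-283 - 219)*681) + 6402) = √(((-502)² + 512*(-502) + 348672 - 502*681) + 6402) = √((252004 - 257024 + 348672 - 341862) + 6402) = √(1790 + 6402) = √8192 = 64*√2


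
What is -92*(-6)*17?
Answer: 9384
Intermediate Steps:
-92*(-6)*17 = -46*(-12)*17 = 552*17 = 9384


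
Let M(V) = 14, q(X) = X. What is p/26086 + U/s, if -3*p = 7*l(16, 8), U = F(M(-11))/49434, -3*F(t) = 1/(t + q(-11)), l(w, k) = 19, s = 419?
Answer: -2066112910/1215709426701 ≈ -0.0016995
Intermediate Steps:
F(t) = -1/(3*(-11 + t)) (F(t) = -1/(3*(t - 11)) = -1/(3*(-11 + t)))
U = -1/444906 (U = -1/(-33 + 3*14)/49434 = -1/(-33 + 42)*(1/49434) = -1/9*(1/49434) = -1*⅑*(1/49434) = -⅑*1/49434 = -1/444906 ≈ -2.2477e-6)
p = -133/3 (p = -7*19/3 = -⅓*133 = -133/3 ≈ -44.333)
p/26086 + U/s = -133/3/26086 - 1/444906/419 = -133/3*1/26086 - 1/444906*1/419 = -133/78258 - 1/186415614 = -2066112910/1215709426701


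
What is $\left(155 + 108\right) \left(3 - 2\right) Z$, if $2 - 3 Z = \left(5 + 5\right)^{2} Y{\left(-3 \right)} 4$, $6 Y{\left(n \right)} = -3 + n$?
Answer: $35242$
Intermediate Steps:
$Y{\left(n \right)} = - \frac{1}{2} + \frac{n}{6}$ ($Y{\left(n \right)} = \frac{-3 + n}{6} = - \frac{1}{2} + \frac{n}{6}$)
$Z = 134$ ($Z = \frac{2}{3} - \frac{\left(5 + 5\right)^{2} \left(- \frac{1}{2} + \frac{1}{6} \left(-3\right)\right) 4}{3} = \frac{2}{3} - \frac{10^{2} \left(- \frac{1}{2} - \frac{1}{2}\right) 4}{3} = \frac{2}{3} - \frac{100 \left(-1\right) 4}{3} = \frac{2}{3} - \frac{\left(-100\right) 4}{3} = \frac{2}{3} - - \frac{400}{3} = \frac{2}{3} + \frac{400}{3} = 134$)
$\left(155 + 108\right) \left(3 - 2\right) Z = \left(155 + 108\right) \left(3 - 2\right) 134 = 263 \cdot 1 \cdot 134 = 263 \cdot 134 = 35242$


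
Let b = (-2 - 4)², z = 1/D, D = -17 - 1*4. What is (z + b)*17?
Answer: 12835/21 ≈ 611.19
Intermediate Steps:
D = -21 (D = -17 - 4 = -21)
z = -1/21 (z = 1/(-21) = -1/21 ≈ -0.047619)
b = 36 (b = (-6)² = 36)
(z + b)*17 = (-1/21 + 36)*17 = (755/21)*17 = 12835/21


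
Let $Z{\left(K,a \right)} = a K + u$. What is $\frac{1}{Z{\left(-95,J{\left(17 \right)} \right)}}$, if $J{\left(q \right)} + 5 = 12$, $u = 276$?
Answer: $- \frac{1}{389} \approx -0.0025707$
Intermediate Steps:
$J{\left(q \right)} = 7$ ($J{\left(q \right)} = -5 + 12 = 7$)
$Z{\left(K,a \right)} = 276 + K a$ ($Z{\left(K,a \right)} = a K + 276 = K a + 276 = 276 + K a$)
$\frac{1}{Z{\left(-95,J{\left(17 \right)} \right)}} = \frac{1}{276 - 665} = \frac{1}{-389} = - \frac{1}{389}$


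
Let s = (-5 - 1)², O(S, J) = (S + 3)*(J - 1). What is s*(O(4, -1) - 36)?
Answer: -1800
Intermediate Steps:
O(S, J) = (-1 + J)*(3 + S) (O(S, J) = (3 + S)*(-1 + J) = (-1 + J)*(3 + S))
s = 36 (s = (-6)² = 36)
s*(O(4, -1) - 36) = 36*((-3 - 1*4 + 3*(-1) - 1*4) - 36) = 36*((-3 - 4 - 3 - 4) - 36) = 36*(-14 - 36) = 36*(-50) = -1800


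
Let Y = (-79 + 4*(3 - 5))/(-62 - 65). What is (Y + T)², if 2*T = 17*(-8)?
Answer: 73085401/16129 ≈ 4531.3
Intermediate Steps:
Y = 87/127 (Y = (-79 + 4*(-2))/(-127) = (-79 - 8)*(-1/127) = -87*(-1/127) = 87/127 ≈ 0.68504)
T = -68 (T = (17*(-8))/2 = (½)*(-136) = -68)
(Y + T)² = (87/127 - 68)² = (-8549/127)² = 73085401/16129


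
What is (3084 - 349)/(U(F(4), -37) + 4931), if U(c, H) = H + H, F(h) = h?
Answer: 2735/4857 ≈ 0.56310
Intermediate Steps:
U(c, H) = 2*H
(3084 - 349)/(U(F(4), -37) + 4931) = (3084 - 349)/(2*(-37) + 4931) = 2735/(-74 + 4931) = 2735/4857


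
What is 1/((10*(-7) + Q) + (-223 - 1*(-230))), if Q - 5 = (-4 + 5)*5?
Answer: -1/53 ≈ -0.018868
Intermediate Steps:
Q = 10 (Q = 5 + (-4 + 5)*5 = 5 + 1*5 = 5 + 5 = 10)
1/((10*(-7) + Q) + (-223 - 1*(-230))) = 1/((10*(-7) + 10) + (-223 - 1*(-230))) = 1/((-70 + 10) + (-223 + 230)) = 1/(-60 + 7) = 1/(-53) = -1/53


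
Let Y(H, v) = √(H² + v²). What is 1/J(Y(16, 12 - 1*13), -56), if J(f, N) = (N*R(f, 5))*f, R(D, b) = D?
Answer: -1/14392 ≈ -6.9483e-5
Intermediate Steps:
J(f, N) = N*f² (J(f, N) = (N*f)*f = N*f²)
1/J(Y(16, 12 - 1*13), -56) = 1/(-(14336 + 56*(12 - 1*13)²)) = 1/(-(14336 + 56*(12 - 13)²)) = 1/(-56*(√(256 + (-1)²))²) = 1/(-56*(√(256 + 1))²) = 1/(-56*(√257)²) = 1/(-56*257) = 1/(-14392) = -1/14392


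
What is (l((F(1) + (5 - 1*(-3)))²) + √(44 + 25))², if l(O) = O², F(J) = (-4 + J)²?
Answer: (83521 + √69)² ≈ 6.9771e+9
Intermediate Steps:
(l((F(1) + (5 - 1*(-3)))²) + √(44 + 25))² = ((((-4 + 1)² + (5 - 1*(-3)))²)² + √(44 + 25))² = ((((-3)² + (5 + 3))²)² + √69)² = (((9 + 8)²)² + √69)² = ((17²)² + √69)² = (289² + √69)² = (83521 + √69)²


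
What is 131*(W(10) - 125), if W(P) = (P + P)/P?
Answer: -16113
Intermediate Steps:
W(P) = 2 (W(P) = (2*P)/P = 2)
131*(W(10) - 125) = 131*(2 - 125) = 131*(-123) = -16113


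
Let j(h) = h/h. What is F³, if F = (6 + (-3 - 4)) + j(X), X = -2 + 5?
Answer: 0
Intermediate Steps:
X = 3
j(h) = 1
F = 0 (F = (6 + (-3 - 4)) + 1 = (6 - 7) + 1 = -1 + 1 = 0)
F³ = 0³ = 0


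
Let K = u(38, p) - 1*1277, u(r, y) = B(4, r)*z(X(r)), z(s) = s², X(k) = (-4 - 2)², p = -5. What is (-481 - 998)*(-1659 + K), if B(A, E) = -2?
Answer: 8175912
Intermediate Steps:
X(k) = 36 (X(k) = (-6)² = 36)
u(r, y) = -2592 (u(r, y) = -2*36² = -2*1296 = -2592)
K = -3869 (K = -2592 - 1*1277 = -2592 - 1277 = -3869)
(-481 - 998)*(-1659 + K) = (-481 - 998)*(-1659 - 3869) = -1479*(-5528) = 8175912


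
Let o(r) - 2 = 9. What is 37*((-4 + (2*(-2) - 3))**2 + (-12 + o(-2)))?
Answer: 4440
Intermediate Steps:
o(r) = 11 (o(r) = 2 + 9 = 11)
37*((-4 + (2*(-2) - 3))**2 + (-12 + o(-2))) = 37*((-4 + (2*(-2) - 3))**2 + (-12 + 11)) = 37*((-4 + (-4 - 3))**2 - 1) = 37*((-4 - 7)**2 - 1) = 37*((-11)**2 - 1) = 37*(121 - 1) = 37*120 = 4440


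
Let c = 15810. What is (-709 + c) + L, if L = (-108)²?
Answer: 26765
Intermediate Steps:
L = 11664
(-709 + c) + L = (-709 + 15810) + 11664 = 15101 + 11664 = 26765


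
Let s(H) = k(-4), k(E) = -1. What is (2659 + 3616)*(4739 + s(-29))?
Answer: 29730950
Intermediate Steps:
s(H) = -1
(2659 + 3616)*(4739 + s(-29)) = (2659 + 3616)*(4739 - 1) = 6275*4738 = 29730950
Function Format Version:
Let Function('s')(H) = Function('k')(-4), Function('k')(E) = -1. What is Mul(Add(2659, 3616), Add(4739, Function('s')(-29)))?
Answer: 29730950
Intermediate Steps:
Function('s')(H) = -1
Mul(Add(2659, 3616), Add(4739, Function('s')(-29))) = Mul(Add(2659, 3616), Add(4739, -1)) = Mul(6275, 4738) = 29730950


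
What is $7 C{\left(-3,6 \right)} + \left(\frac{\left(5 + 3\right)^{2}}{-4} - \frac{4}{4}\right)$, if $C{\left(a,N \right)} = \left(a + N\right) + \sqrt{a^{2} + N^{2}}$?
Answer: $4 + 21 \sqrt{5} \approx 50.957$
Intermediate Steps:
$C{\left(a,N \right)} = N + a + \sqrt{N^{2} + a^{2}}$ ($C{\left(a,N \right)} = \left(N + a\right) + \sqrt{N^{2} + a^{2}} = N + a + \sqrt{N^{2} + a^{2}}$)
$7 C{\left(-3,6 \right)} + \left(\frac{\left(5 + 3\right)^{2}}{-4} - \frac{4}{4}\right) = 7 \left(6 - 3 + \sqrt{6^{2} + \left(-3\right)^{2}}\right) + \left(\frac{\left(5 + 3\right)^{2}}{-4} - \frac{4}{4}\right) = 7 \left(6 - 3 + \sqrt{36 + 9}\right) + \left(8^{2} \left(- \frac{1}{4}\right) - 1\right) = 7 \left(6 - 3 + \sqrt{45}\right) + \left(64 \left(- \frac{1}{4}\right) - 1\right) = 7 \left(6 - 3 + 3 \sqrt{5}\right) - 17 = 7 \left(3 + 3 \sqrt{5}\right) - 17 = \left(21 + 21 \sqrt{5}\right) - 17 = 4 + 21 \sqrt{5}$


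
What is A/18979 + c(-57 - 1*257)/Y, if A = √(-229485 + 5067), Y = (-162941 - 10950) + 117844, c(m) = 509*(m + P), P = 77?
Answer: 120633/56047 + I*√224418/18979 ≈ 2.1524 + 0.024961*I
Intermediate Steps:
c(m) = 39193 + 509*m (c(m) = 509*(m + 77) = 509*(77 + m) = 39193 + 509*m)
Y = -56047 (Y = -173891 + 117844 = -56047)
A = I*√224418 (A = √(-224418) = I*√224418 ≈ 473.73*I)
A/18979 + c(-57 - 1*257)/Y = (I*√224418)/18979 + (39193 + 509*(-57 - 1*257))/(-56047) = (I*√224418)*(1/18979) + (39193 + 509*(-57 - 257))*(-1/56047) = I*√224418/18979 + (39193 + 509*(-314))*(-1/56047) = I*√224418/18979 + (39193 - 159826)*(-1/56047) = I*√224418/18979 - 120633*(-1/56047) = I*√224418/18979 + 120633/56047 = 120633/56047 + I*√224418/18979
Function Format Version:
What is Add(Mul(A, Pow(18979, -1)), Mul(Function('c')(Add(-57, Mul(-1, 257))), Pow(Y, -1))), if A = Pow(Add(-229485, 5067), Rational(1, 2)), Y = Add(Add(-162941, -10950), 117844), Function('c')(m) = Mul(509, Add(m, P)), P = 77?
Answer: Add(Rational(120633, 56047), Mul(Rational(1, 18979), I, Pow(224418, Rational(1, 2)))) ≈ Add(2.1524, Mul(0.024961, I))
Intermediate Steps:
Function('c')(m) = Add(39193, Mul(509, m)) (Function('c')(m) = Mul(509, Add(m, 77)) = Mul(509, Add(77, m)) = Add(39193, Mul(509, m)))
Y = -56047 (Y = Add(-173891, 117844) = -56047)
A = Mul(I, Pow(224418, Rational(1, 2))) (A = Pow(-224418, Rational(1, 2)) = Mul(I, Pow(224418, Rational(1, 2))) ≈ Mul(473.73, I))
Add(Mul(A, Pow(18979, -1)), Mul(Function('c')(Add(-57, Mul(-1, 257))), Pow(Y, -1))) = Add(Mul(Mul(I, Pow(224418, Rational(1, 2))), Pow(18979, -1)), Mul(Add(39193, Mul(509, Add(-57, Mul(-1, 257)))), Pow(-56047, -1))) = Add(Mul(Mul(I, Pow(224418, Rational(1, 2))), Rational(1, 18979)), Mul(Add(39193, Mul(509, Add(-57, -257))), Rational(-1, 56047))) = Add(Mul(Rational(1, 18979), I, Pow(224418, Rational(1, 2))), Mul(Add(39193, Mul(509, -314)), Rational(-1, 56047))) = Add(Mul(Rational(1, 18979), I, Pow(224418, Rational(1, 2))), Mul(Add(39193, -159826), Rational(-1, 56047))) = Add(Mul(Rational(1, 18979), I, Pow(224418, Rational(1, 2))), Mul(-120633, Rational(-1, 56047))) = Add(Mul(Rational(1, 18979), I, Pow(224418, Rational(1, 2))), Rational(120633, 56047)) = Add(Rational(120633, 56047), Mul(Rational(1, 18979), I, Pow(224418, Rational(1, 2))))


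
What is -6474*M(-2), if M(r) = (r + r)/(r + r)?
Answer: -6474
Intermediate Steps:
M(r) = 1 (M(r) = (2*r)/((2*r)) = (2*r)*(1/(2*r)) = 1)
-6474*M(-2) = -6474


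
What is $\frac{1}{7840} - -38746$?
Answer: $\frac{303768641}{7840} \approx 38746.0$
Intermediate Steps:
$\frac{1}{7840} - -38746 = \frac{1}{7840} + 38746 = \frac{303768641}{7840}$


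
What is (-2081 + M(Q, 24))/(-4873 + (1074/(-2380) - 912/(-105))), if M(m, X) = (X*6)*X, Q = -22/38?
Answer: -1636250/5789071 ≈ -0.28264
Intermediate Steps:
Q = -11/19 (Q = -22*1/38 = -11/19 ≈ -0.57895)
M(m, X) = 6*X**2 (M(m, X) = (6*X)*X = 6*X**2)
(-2081 + M(Q, 24))/(-4873 + (1074/(-2380) - 912/(-105))) = (-2081 + 6*24**2)/(-4873 + (1074/(-2380) - 912/(-105))) = (-2081 + 6*576)/(-4873 + (1074*(-1/2380) - 912*(-1/105))) = (-2081 + 3456)/(-4873 + (-537/1190 + 304/35)) = 1375/(-4873 + 9799/1190) = 1375/(-5789071/1190) = 1375*(-1190/5789071) = -1636250/5789071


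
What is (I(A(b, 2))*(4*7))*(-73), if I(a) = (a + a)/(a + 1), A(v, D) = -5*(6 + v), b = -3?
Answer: -4380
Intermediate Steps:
A(v, D) = -30 - 5*v
I(a) = 2*a/(1 + a) (I(a) = (2*a)/(1 + a) = 2*a/(1 + a))
(I(A(b, 2))*(4*7))*(-73) = ((2*(-30 - 5*(-3))/(1 + (-30 - 5*(-3))))*(4*7))*(-73) = ((2*(-30 + 15)/(1 + (-30 + 15)))*28)*(-73) = ((2*(-15)/(1 - 15))*28)*(-73) = ((2*(-15)/(-14))*28)*(-73) = ((2*(-15)*(-1/14))*28)*(-73) = ((15/7)*28)*(-73) = 60*(-73) = -4380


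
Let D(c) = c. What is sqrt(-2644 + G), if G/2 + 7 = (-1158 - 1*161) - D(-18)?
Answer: 2*I*sqrt(1315) ≈ 72.526*I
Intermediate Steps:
G = -2616 (G = -14 + 2*((-1158 - 1*161) - 1*(-18)) = -14 + 2*((-1158 - 161) + 18) = -14 + 2*(-1319 + 18) = -14 + 2*(-1301) = -14 - 2602 = -2616)
sqrt(-2644 + G) = sqrt(-2644 - 2616) = sqrt(-5260) = 2*I*sqrt(1315)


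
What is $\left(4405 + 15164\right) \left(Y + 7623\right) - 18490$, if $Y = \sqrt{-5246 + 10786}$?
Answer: $149155997 + 39138 \sqrt{1385} \approx 1.5061 \cdot 10^{8}$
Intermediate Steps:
$Y = 2 \sqrt{1385}$ ($Y = \sqrt{5540} = 2 \sqrt{1385} \approx 74.431$)
$\left(4405 + 15164\right) \left(Y + 7623\right) - 18490 = \left(4405 + 15164\right) \left(2 \sqrt{1385} + 7623\right) - 18490 = 19569 \left(7623 + 2 \sqrt{1385}\right) - 18490 = \left(149174487 + 39138 \sqrt{1385}\right) - 18490 = 149155997 + 39138 \sqrt{1385}$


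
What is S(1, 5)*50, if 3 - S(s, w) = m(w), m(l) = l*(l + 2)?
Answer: -1600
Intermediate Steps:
m(l) = l*(2 + l)
S(s, w) = 3 - w*(2 + w)
S(1, 5)*50 = (3 - 1*5*(2 + 5))*50 = (3 - 1*5*7)*50 = (3 - 35)*50 = -32*50 = -1600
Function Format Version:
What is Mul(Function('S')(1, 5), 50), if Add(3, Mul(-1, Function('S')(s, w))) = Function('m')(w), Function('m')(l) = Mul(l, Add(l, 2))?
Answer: -1600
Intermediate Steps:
Function('m')(l) = Mul(l, Add(2, l))
Function('S')(s, w) = Add(3, Mul(-1, w, Add(2, w))) (Function('S')(s, w) = Add(3, Mul(-1, Mul(w, Add(2, w)))) = Add(3, Mul(-1, w, Add(2, w))))
Mul(Function('S')(1, 5), 50) = Mul(Add(3, Mul(-1, 5, Add(2, 5))), 50) = Mul(Add(3, Mul(-1, 5, 7)), 50) = Mul(Add(3, -35), 50) = Mul(-32, 50) = -1600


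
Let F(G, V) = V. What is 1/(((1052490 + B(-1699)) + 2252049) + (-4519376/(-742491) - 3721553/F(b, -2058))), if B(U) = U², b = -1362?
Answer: 509348826/3154374064096417 ≈ 1.6147e-7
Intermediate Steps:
1/(((1052490 + B(-1699)) + 2252049) + (-4519376/(-742491) - 3721553/F(b, -2058))) = 1/(((1052490 + (-1699)²) + 2252049) + (-4519376/(-742491) - 3721553/(-2058))) = 1/(((1052490 + 2886601) + 2252049) + (-4519376*(-1/742491) - 3721553*(-1/2058))) = 1/((3939091 + 2252049) + (4519376/742491 + 3721553/2058)) = 1/(6191140 + 924173494777/509348826) = 1/(3154374064096417/509348826) = 509348826/3154374064096417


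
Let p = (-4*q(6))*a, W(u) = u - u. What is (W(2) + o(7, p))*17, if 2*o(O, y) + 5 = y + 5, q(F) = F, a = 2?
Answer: -408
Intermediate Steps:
W(u) = 0
p = -48 (p = -4*6*2 = -24*2 = -48)
o(O, y) = y/2 (o(O, y) = -5/2 + (y + 5)/2 = -5/2 + (5 + y)/2 = -5/2 + (5/2 + y/2) = y/2)
(W(2) + o(7, p))*17 = (0 + (½)*(-48))*17 = (0 - 24)*17 = -24*17 = -408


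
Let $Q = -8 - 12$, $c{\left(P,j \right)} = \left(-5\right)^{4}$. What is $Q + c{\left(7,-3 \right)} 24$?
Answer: $14980$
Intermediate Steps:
$c{\left(P,j \right)} = 625$
$Q = -20$ ($Q = -8 - 12 = -20$)
$Q + c{\left(7,-3 \right)} 24 = -20 + 625 \cdot 24 = -20 + 15000 = 14980$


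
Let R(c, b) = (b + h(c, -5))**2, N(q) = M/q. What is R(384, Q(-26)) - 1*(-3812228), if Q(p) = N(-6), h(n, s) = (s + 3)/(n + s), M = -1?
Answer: 19713320852017/5171076 ≈ 3.8122e+6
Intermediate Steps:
h(n, s) = (3 + s)/(n + s)
N(q) = -1/q
Q(p) = 1/6 (Q(p) = -1/(-6) = -1*(-1/6) = 1/6)
R(c, b) = (b - 2/(-5 + c))**2 (R(c, b) = (b + (3 - 5)/(c - 5))**2 = (b - 2/(-5 + c))**2)
R(384, Q(-26)) - 1*(-3812228) = (-2 + (-5 + 384)/6)**2/(-5 + 384)**2 - 1*(-3812228) = (-2 + (1/6)*379)**2/379**2 + 3812228 = (-2 + 379/6)**2/143641 + 3812228 = (367/6)**2/143641 + 3812228 = (1/143641)*(134689/36) + 3812228 = 134689/5171076 + 3812228 = 19713320852017/5171076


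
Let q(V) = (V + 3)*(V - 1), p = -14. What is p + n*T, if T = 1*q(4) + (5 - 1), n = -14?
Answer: -364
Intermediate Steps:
q(V) = (-1 + V)*(3 + V) (q(V) = (3 + V)*(-1 + V) = (-1 + V)*(3 + V))
T = 25 (T = 1*(-3 + 4² + 2*4) + (5 - 1) = 1*(-3 + 16 + 8) + 4 = 1*21 + 4 = 21 + 4 = 25)
p + n*T = -14 - 14*25 = -14 - 350 = -364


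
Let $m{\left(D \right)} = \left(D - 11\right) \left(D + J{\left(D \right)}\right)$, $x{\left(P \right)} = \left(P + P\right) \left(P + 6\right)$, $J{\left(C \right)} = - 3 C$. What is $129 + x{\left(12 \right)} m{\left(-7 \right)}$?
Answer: $-108735$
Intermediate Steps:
$x{\left(P \right)} = 2 P \left(6 + P\right)$
$m{\left(D \right)} = - 2 D \left(-11 + D\right)$ ($m{\left(D \right)} = \left(D - 11\right) \left(D - 3 D\right) = \left(-11 + D\right) \left(- 2 D\right) = - 2 D \left(-11 + D\right)$)
$129 + x{\left(12 \right)} m{\left(-7 \right)} = 129 + 2 \cdot 12 \left(6 + 12\right) 2 \left(-7\right) \left(11 - -7\right) = 129 + 2 \cdot 12 \cdot 18 \cdot 2 \left(-7\right) \left(11 + 7\right) = 129 + 432 \cdot 2 \left(-7\right) 18 = 129 + 432 \left(-252\right) = 129 - 108864 = -108735$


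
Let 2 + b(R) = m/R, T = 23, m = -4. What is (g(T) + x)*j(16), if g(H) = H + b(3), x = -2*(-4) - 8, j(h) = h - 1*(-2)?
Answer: 354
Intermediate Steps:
j(h) = 2 + h (j(h) = h + 2 = 2 + h)
b(R) = -2 - 4/R
x = 0 (x = 8 - 8 = 0)
g(H) = -10/3 + H (g(H) = H + (-2 - 4/3) = H - 10/3 = -10/3 + H)
(g(T) + x)*j(16) = ((-10/3 + 23) + 0)*(2 + 16) = (59/3 + 0)*18 = (59/3)*18 = 354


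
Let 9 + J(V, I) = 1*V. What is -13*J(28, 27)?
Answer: -247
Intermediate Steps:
J(V, I) = -9 + V (J(V, I) = -9 + 1*V = -9 + V)
-13*J(28, 27) = -13*(-9 + 28) = -13*19 = -247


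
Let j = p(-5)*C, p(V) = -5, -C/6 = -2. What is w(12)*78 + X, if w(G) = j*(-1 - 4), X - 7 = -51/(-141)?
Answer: 1100146/47 ≈ 23407.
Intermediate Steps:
C = 12 (C = -6*(-2) = 12)
j = -60 (j = -5*12 = -60)
X = 346/47 (X = 7 - 51/(-141) = 7 - 51*(-1/141) = 7 + 17/47 = 346/47 ≈ 7.3617)
w(G) = 300 (w(G) = -60*(-1 - 4) = -60*(-5) = 300)
w(12)*78 + X = 300*78 + 346/47 = 23400 + 346/47 = 1100146/47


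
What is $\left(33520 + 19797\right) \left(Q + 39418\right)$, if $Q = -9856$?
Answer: $1576157154$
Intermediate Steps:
$\left(33520 + 19797\right) \left(Q + 39418\right) = \left(33520 + 19797\right) \left(-9856 + 39418\right) = 53317 \cdot 29562 = 1576157154$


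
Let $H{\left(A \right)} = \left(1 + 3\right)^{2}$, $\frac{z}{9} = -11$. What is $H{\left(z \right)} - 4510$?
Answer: $-4494$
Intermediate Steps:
$z = -99$ ($z = 9 \left(-11\right) = -99$)
$H{\left(A \right)} = 16$ ($H{\left(A \right)} = 4^{2} = 16$)
$H{\left(z \right)} - 4510 = 16 - 4510 = -4494$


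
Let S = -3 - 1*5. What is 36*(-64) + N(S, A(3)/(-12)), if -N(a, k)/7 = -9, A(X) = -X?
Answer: -2241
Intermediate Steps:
S = -8 (S = -3 - 5 = -8)
N(a, k) = 63 (N(a, k) = -7*(-9) = 63)
36*(-64) + N(S, A(3)/(-12)) = 36*(-64) + 63 = -2304 + 63 = -2241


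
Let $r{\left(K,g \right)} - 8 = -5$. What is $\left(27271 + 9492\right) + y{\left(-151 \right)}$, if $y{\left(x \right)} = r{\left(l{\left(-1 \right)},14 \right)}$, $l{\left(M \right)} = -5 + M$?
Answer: $36766$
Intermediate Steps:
$r{\left(K,g \right)} = 3$ ($r{\left(K,g \right)} = 8 - 5 = 3$)
$y{\left(x \right)} = 3$
$\left(27271 + 9492\right) + y{\left(-151 \right)} = \left(27271 + 9492\right) + 3 = 36763 + 3 = 36766$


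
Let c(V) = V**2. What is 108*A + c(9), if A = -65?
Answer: -6939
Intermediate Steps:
108*A + c(9) = 108*(-65) + 9**2 = -7020 + 81 = -6939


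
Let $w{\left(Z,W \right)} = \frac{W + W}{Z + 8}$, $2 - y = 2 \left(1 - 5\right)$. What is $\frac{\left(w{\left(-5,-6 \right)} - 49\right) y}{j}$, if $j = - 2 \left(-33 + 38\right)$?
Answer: $53$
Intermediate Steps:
$y = 10$ ($y = 2 - 2 \left(1 - 5\right) = 2 - 2 \left(-4\right) = 2 - -8 = 2 + 8 = 10$)
$w{\left(Z,W \right)} = \frac{2 W}{8 + Z}$
$j = -10$ ($j = \left(-2\right) 5 = -10$)
$\frac{\left(w{\left(-5,-6 \right)} - 49\right) y}{j} = \frac{\left(2 \left(-6\right) \frac{1}{8 - 5} - 49\right) 10}{-10} = \left(2 \left(-6\right) \frac{1}{3} - 49\right) 10 \left(- \frac{1}{10}\right) = \left(-4 - 49\right) 10 \left(- \frac{1}{10}\right) = \left(-53\right) 10 \left(- \frac{1}{10}\right) = \left(-530\right) \left(- \frac{1}{10}\right) = 53$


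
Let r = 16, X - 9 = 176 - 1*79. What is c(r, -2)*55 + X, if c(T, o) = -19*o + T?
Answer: 3076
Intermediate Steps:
X = 106 (X = 9 + (176 - 1*79) = 9 + (176 - 79) = 9 + 97 = 106)
c(T, o) = T - 19*o
c(r, -2)*55 + X = (16 - 19*(-2))*55 + 106 = (16 + 38)*55 + 106 = 54*55 + 106 = 2970 + 106 = 3076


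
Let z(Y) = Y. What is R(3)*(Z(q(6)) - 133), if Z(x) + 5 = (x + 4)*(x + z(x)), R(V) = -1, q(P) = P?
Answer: 18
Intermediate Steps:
Z(x) = -5 + 2*x*(4 + x) (Z(x) = -5 + (x + 4)*(x + x) = -5 + (4 + x)*(2*x) = -5 + 2*x*(4 + x))
R(3)*(Z(q(6)) - 133) = -((-5 + 2*6² + 8*6) - 133) = -((-5 + 2*36 + 48) - 133) = -((-5 + 72 + 48) - 133) = -(115 - 133) = -1*(-18) = 18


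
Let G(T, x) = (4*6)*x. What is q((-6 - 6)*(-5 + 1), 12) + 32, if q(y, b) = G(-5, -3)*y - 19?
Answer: -3443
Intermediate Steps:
G(T, x) = 24*x
q(y, b) = -19 - 72*y (q(y, b) = (24*(-3))*y - 19 = -72*y - 19 = -19 - 72*y)
q((-6 - 6)*(-5 + 1), 12) + 32 = (-19 - 72*(-6 - 6)*(-5 + 1)) + 32 = (-19 - (-864)*(-4)) + 32 = (-19 - 72*48) + 32 = (-19 - 3456) + 32 = -3475 + 32 = -3443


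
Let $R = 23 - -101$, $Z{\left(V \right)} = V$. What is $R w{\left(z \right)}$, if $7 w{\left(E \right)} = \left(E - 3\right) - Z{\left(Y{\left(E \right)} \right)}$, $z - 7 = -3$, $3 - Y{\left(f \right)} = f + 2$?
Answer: $\frac{496}{7} \approx 70.857$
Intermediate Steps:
$Y{\left(f \right)} = 1 - f$ ($Y{\left(f \right)} = 3 - \left(f + 2\right) = 3 - \left(2 + f\right) = 1 - f$)
$z = 4$ ($z = 7 - 3 = 4$)
$w{\left(E \right)} = - \frac{4}{7} + \frac{2 E}{7}$ ($w{\left(E \right)} = \frac{\left(E - 3\right) - \left(1 - E\right)}{7} = \frac{\left(E - 3\right) + \left(-1 + E\right)}{7} = \frac{\left(-3 + E\right) + \left(-1 + E\right)}{7} = \frac{-4 + 2 E}{7} = - \frac{4}{7} + \frac{2 E}{7}$)
$R = 124$ ($R = 23 + 101 = 124$)
$R w{\left(z \right)} = 124 \left(- \frac{4}{7} + \frac{2}{7} \cdot 4\right) = 124 \left(- \frac{4}{7} + \frac{8}{7}\right) = 124 \cdot \frac{4}{7} = \frac{496}{7}$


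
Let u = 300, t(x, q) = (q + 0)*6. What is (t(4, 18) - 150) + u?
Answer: 258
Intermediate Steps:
t(x, q) = 6*q (t(x, q) = q*6 = 6*q)
(t(4, 18) - 150) + u = (6*18 - 150) + 300 = (108 - 150) + 300 = -42 + 300 = 258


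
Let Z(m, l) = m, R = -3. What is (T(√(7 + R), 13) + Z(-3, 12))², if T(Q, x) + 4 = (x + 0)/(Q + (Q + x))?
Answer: 11236/289 ≈ 38.879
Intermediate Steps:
T(Q, x) = -4 + x/(x + 2*Q) (T(Q, x) = -4 + (x + 0)/(Q + (Q + x)) = -4 + x/(x + 2*Q))
(T(√(7 + R), 13) + Z(-3, 12))² = ((-8*√(7 - 3) - 3*13)/(13 + 2*√(7 - 3)) - 3)² = ((-8*√4 - 39)/(13 + 2*√4) - 3)² = ((-8*2 - 39)/(13 + 2*2) - 3)² = ((-16 - 39)/(13 + 4) - 3)² = (-55/17 - 3)² = (-106/17)² = 11236/289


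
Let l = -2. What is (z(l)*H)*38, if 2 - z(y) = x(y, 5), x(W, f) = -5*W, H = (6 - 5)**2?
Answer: -304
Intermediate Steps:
H = 1 (H = 1**2 = 1)
z(y) = 2 + 5*y (z(y) = 2 - (-5)*y = 2 + 5*y)
(z(l)*H)*38 = ((2 + 5*(-2))*1)*38 = ((2 - 10)*1)*38 = -8*1*38 = -8*38 = -304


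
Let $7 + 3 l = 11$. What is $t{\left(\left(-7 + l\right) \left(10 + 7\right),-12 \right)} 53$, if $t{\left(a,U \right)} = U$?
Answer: $-636$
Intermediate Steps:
$l = \frac{4}{3}$ ($l = - \frac{7}{3} + \frac{1}{3} \cdot 11 = - \frac{7}{3} + \frac{11}{3} = \frac{4}{3} \approx 1.3333$)
$t{\left(\left(-7 + l\right) \left(10 + 7\right),-12 \right)} 53 = \left(-12\right) 53 = -636$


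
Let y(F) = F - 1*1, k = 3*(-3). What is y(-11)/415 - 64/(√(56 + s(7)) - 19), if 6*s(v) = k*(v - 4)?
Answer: 1001852/256885 + 64*√206/619 ≈ 5.3840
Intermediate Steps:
k = -9
s(v) = 6 - 3*v/2 (s(v) = (-9*(v - 4))/6 = (-9*(-4 + v))/6 = (36 - 9*v)/6 = 6 - 3*v/2)
y(F) = -1 + F (y(F) = F - 1 = -1 + F)
y(-11)/415 - 64/(√(56 + s(7)) - 19) = (-1 - 11)/415 - 64/(√(56 + (6 - 3/2*7)) - 19) = -12*1/415 - 64/(√(56 + (6 - 21/2)) - 19) = -12/415 - 64/(√(56 - 9/2) - 19) = -12/415 - 64/(√(103/2) - 19) = -12/415 - 64/(√206/2 - 19) = -12/415 - 64/(-19 + √206/2)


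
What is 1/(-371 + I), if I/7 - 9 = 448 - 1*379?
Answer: 1/175 ≈ 0.0057143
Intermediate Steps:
I = 546 (I = 63 + 7*(448 - 1*379) = 63 + 7*(448 - 379) = 63 + 7*69 = 63 + 483 = 546)
1/(-371 + I) = 1/(-371 + 546) = 1/175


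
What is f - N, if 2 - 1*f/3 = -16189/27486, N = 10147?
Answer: -92895653/9162 ≈ -10139.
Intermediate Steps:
f = 71161/9162 (f = 6 - (-48567)/27486 = 6 - 3*(-16189/27486) = 6 + 16189/9162 = 71161/9162 ≈ 7.7670)
f - N = 71161/9162 - 1*10147 = 71161/9162 - 10147 = -92895653/9162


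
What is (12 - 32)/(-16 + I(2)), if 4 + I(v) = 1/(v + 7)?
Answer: 180/179 ≈ 1.0056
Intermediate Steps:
I(v) = -4 + 1/(7 + v) (I(v) = -4 + 1/(v + 7) = -4 + 1/(7 + v))
(12 - 32)/(-16 + I(2)) = (12 - 32)/(-16 + (-27 - 4*2)/(7 + 2)) = -20/(-16 + (-27 - 8)/9) = -20/(-16 + (1/9)*(-35)) = -20/(-16 - 35/9) = -20/(-179/9) = -20*(-9/179) = 180/179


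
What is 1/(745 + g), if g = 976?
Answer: 1/1721 ≈ 0.00058106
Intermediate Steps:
1/(745 + g) = 1/(745 + 976) = 1/1721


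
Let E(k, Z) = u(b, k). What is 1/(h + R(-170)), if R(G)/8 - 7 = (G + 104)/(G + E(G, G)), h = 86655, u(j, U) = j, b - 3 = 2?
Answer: 5/433571 ≈ 1.1532e-5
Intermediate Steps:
b = 5 (b = 3 + 2 = 5)
E(k, Z) = 5
R(G) = 56 + 8*(104 + G)/(5 + G) (R(G) = 56 + 8*((G + 104)/(G + 5)) = 56 + 8*((104 + G)/(5 + G)) = 56 + 8*(104 + G)/(5 + G))
1/(h + R(-170)) = 1/(86655 + 8*(139 + 8*(-170))/(5 - 170)) = 1/(86655 + 8*(139 - 1360)/(-165)) = 1/(86655 + 8*(-1/165)*(-1221)) = 1/(86655 + 296/5) = 1/(433571/5) = 5/433571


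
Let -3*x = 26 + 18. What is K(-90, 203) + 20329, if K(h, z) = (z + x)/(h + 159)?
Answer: 4208668/207 ≈ 20332.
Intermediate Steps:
x = -44/3 (x = -(26 + 18)/3 = -1/3*44 = -44/3 ≈ -14.667)
K(h, z) = (-44/3 + z)/(159 + h) (K(h, z) = (z - 44/3)/(h + 159) = (-44/3 + z)/(159 + h))
K(-90, 203) + 20329 = (-44/3 + 203)/(159 - 90) + 20329 = (565/3)/69 + 20329 = (1/69)*(565/3) + 20329 = 565/207 + 20329 = 4208668/207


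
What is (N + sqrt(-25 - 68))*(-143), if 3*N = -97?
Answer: 13871/3 - 143*I*sqrt(93) ≈ 4623.7 - 1379.0*I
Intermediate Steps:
N = -97/3 (N = (1/3)*(-97) = -97/3 ≈ -32.333)
(N + sqrt(-25 - 68))*(-143) = (-97/3 + sqrt(-25 - 68))*(-143) = (-97/3 + sqrt(-93))*(-143) = (-97/3 + I*sqrt(93))*(-143) = 13871/3 - 143*I*sqrt(93)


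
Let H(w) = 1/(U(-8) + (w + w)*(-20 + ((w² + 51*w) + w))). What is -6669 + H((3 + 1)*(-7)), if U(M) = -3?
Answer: -258417080/38749 ≈ -6669.0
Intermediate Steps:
H(w) = 1/(-3 + 2*w*(-20 + w² + 52*w)) (H(w) = 1/(-3 + (w + w)*(-20 + ((w² + 51*w) + w))) = 1/(-3 + (2*w)*(-20 + (w² + 52*w))) = 1/(-3 + (2*w)*(-20 + w² + 52*w)) = 1/(-3 + 2*w*(-20 + w² + 52*w)))
-6669 + H((3 + 1)*(-7)) = -6669 + 1/(-3 - 40*(3 + 1)*(-7) + 2*((3 + 1)*(-7))³ + 104*((3 + 1)*(-7))²) = -6669 + 1/(-3 - 160*(-7) + 2*(4*(-7))³ + 104*(4*(-7))²) = -6669 + 1/(-3 - 40*(-28) + 2*(-28)³ + 104*(-28)²) = -6669 + 1/(-3 + 1120 + 2*(-21952) + 104*784) = -6669 + 1/(-3 + 1120 - 43904 + 81536) = -6669 + 1/38749 = -258417080/38749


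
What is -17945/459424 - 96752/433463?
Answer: -52228684383/199143305312 ≈ -0.26227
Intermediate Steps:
-17945/459424 - 96752/433463 = -52228684383/199143305312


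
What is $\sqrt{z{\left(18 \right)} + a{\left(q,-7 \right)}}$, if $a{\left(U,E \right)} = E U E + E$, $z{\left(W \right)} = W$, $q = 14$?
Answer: $\sqrt{697} \approx 26.401$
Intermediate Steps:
$a{\left(U,E \right)} = E + U E^{2}$ ($a{\left(U,E \right)} = U E^{2} + E = E + U E^{2}$)
$\sqrt{z{\left(18 \right)} + a{\left(q,-7 \right)}} = \sqrt{18 - 7 \left(1 - 98\right)} = \sqrt{18 - -679} = \sqrt{18 + 679} = \sqrt{697}$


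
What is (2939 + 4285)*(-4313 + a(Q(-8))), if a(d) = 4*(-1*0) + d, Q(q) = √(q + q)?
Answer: -31157112 + 28896*I ≈ -3.1157e+7 + 28896.0*I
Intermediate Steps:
Q(q) = √2*√q (Q(q) = √(2*q) = √2*√q)
a(d) = d (a(d) = 4*0 + d = 0 + d = d)
(2939 + 4285)*(-4313 + a(Q(-8))) = (2939 + 4285)*(-4313 + √2*√(-8)) = 7224*(-4313 + √2*(2*I*√2)) = 7224*(-4313 + 4*I) = -31157112 + 28896*I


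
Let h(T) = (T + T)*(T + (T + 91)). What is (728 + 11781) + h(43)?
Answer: 27731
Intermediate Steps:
h(T) = 2*T*(91 + 2*T) (h(T) = (2*T)*(T + (91 + T)) = (2*T)*(91 + 2*T) = 2*T*(91 + 2*T))
(728 + 11781) + h(43) = (728 + 11781) + 2*43*(91 + 2*43) = 12509 + 2*43*(91 + 86) = 12509 + 2*43*177 = 12509 + 15222 = 27731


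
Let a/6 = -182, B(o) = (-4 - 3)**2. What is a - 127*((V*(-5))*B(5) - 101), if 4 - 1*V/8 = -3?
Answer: 1754175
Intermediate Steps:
V = 56 (V = 32 - 8*(-3) = 32 + 24 = 56)
B(o) = 49 (B(o) = (-7)**2 = 49)
a = -1092 (a = 6*(-182) = -1092)
a - 127*((V*(-5))*B(5) - 101) = -1092 - 127*((56*(-5))*49 - 101) = -1092 - 127*(-280*49 - 101) = -1092 - 127*(-13720 - 101) = -1092 - 127*(-13821) = -1092 + 1755267 = 1754175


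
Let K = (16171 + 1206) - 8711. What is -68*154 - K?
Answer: -19138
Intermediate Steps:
K = 8666 (K = 17377 - 8711 = 8666)
-68*154 - K = -68*154 - 1*8666 = -10472 - 8666 = -19138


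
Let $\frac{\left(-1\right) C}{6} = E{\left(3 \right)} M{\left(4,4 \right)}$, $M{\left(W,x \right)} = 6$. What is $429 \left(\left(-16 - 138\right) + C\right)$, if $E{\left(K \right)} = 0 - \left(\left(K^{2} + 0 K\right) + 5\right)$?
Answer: $150150$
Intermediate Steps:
$E{\left(K \right)} = -5 - K^{2}$ ($E{\left(K \right)} = 0 - \left(\left(K^{2} + 0\right) + 5\right) = 0 - \left(K^{2} + 5\right) = 0 - \left(5 + K^{2}\right) = -5 - K^{2}$)
$C = 504$ ($C = - 6 \left(-5 - 3^{2}\right) 6 = - 6 \left(-5 - 9\right) 6 = - 6 \left(\left(-14\right) 6\right) = \left(-6\right) \left(-84\right) = 504$)
$429 \left(\left(-16 - 138\right) + C\right) = 429 \left(\left(-16 - 138\right) + 504\right) = 429 \left(-154 + 504\right) = 429 \cdot 350 = 150150$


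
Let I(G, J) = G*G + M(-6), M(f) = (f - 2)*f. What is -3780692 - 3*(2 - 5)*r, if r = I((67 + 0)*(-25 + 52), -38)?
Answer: 25672069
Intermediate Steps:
M(f) = f*(-2 + f) (M(f) = (-2 + f)*f = f*(-2 + f))
I(G, J) = 48 + G² (I(G, J) = G*G - 6*(-2 - 6) = G² - 6*(-8) = G² + 48 = 48 + G²)
r = 3272529 (r = 48 + ((67 + 0)*(-25 + 52))² = 48 + (67*27)² = 48 + 1809² = 48 + 3272481 = 3272529)
-3780692 - 3*(2 - 5)*r = -3780692 - 3*(2 - 5)*3272529 = -3780692 - 3*(-3)*3272529 = -3780692 - (-9)*3272529 = -3780692 - 1*(-29452761) = -3780692 + 29452761 = 25672069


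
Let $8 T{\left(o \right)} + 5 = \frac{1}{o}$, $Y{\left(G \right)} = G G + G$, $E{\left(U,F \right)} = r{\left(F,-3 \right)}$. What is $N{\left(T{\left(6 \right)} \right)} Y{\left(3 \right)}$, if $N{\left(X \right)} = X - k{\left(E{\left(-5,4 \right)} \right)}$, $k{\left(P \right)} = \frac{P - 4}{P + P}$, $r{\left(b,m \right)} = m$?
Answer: $- \frac{85}{4} \approx -21.25$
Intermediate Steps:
$E{\left(U,F \right)} = -3$
$k{\left(P \right)} = \frac{-4 + P}{2 P}$
$Y{\left(G \right)} = G + G^{2}$ ($Y{\left(G \right)} = G^{2} + G = G + G^{2}$)
$T{\left(o \right)} = - \frac{5}{8} + \frac{1}{8 o}$
$N{\left(X \right)} = - \frac{7}{6} + X$ ($N{\left(X \right)} = X - \frac{-4 - 3}{2 \left(-3\right)} = X - \frac{1}{2} \left(- \frac{1}{3}\right) \left(-7\right) = X - \frac{7}{6} = - \frac{7}{6} + X$)
$N{\left(T{\left(6 \right)} \right)} Y{\left(3 \right)} = \left(- \frac{7}{6} + \frac{1 - 30}{8 \cdot 6}\right) 3 \left(1 + 3\right) = \left(- \frac{7}{6} + \frac{1}{8} \cdot \frac{1}{6} \left(1 - 30\right)\right) 3 \cdot 4 = \left(- \frac{7}{6} + \frac{1}{8} \cdot \frac{1}{6} \left(-29\right)\right) 12 = \left(- \frac{7}{6} - \frac{29}{48}\right) 12 = \left(- \frac{85}{48}\right) 12 = - \frac{85}{4}$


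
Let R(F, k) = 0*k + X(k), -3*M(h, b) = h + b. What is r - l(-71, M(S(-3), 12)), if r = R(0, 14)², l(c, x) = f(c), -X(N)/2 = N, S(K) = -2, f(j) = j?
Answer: 855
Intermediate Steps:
X(N) = -2*N
M(h, b) = -b/3 - h/3 (M(h, b) = -(h + b)/3 = -(b + h)/3 = -b/3 - h/3)
R(F, k) = -2*k (R(F, k) = 0*k - 2*k = 0 - 2*k = -2*k)
l(c, x) = c
r = 784 (r = (-2*14)² = (-28)² = 784)
r - l(-71, M(S(-3), 12)) = 784 - 1*(-71) = 784 + 71 = 855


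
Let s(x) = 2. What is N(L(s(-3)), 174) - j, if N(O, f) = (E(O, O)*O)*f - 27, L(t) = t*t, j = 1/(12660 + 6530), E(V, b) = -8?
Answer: -107368051/19190 ≈ -5595.0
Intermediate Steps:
j = 1/19190 ≈ 5.2110e-5
L(t) = t²
N(O, f) = -27 - 8*O*f (N(O, f) = (-8*O)*f - 27 = -8*O*f - 27 = -27 - 8*O*f)
N(L(s(-3)), 174) - j = (-27 - 8*2²*174) - 1*1/19190 = (-27 - 8*4*174) - 1/19190 = (-27 - 5568) - 1/19190 = -5595 - 1/19190 = -107368051/19190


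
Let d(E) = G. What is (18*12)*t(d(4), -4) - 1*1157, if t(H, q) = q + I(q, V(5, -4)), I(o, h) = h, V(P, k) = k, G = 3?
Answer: -2885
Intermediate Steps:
d(E) = 3
t(H, q) = -4 + q (t(H, q) = q - 4 = -4 + q)
(18*12)*t(d(4), -4) - 1*1157 = (18*12)*(-4 - 4) - 1*1157 = 216*(-8) - 1157 = -1728 - 1157 = -2885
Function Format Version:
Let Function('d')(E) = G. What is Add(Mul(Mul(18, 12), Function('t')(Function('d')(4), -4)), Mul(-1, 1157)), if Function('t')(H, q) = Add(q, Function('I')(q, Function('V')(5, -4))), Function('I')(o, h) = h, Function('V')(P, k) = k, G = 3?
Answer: -2885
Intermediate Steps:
Function('d')(E) = 3
Function('t')(H, q) = Add(-4, q) (Function('t')(H, q) = Add(q, -4) = Add(-4, q))
Add(Mul(Mul(18, 12), Function('t')(Function('d')(4), -4)), Mul(-1, 1157)) = Add(Mul(Mul(18, 12), Add(-4, -4)), Mul(-1, 1157)) = Add(Mul(216, -8), -1157) = Add(-1728, -1157) = -2885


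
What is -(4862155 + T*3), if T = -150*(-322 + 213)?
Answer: -4911205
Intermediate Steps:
T = 16350 (T = -150*(-109) = 16350)
-(4862155 + T*3) = -(4862155 + 16350*3) = -(4862155 + 49050) = -1*4911205 = -4911205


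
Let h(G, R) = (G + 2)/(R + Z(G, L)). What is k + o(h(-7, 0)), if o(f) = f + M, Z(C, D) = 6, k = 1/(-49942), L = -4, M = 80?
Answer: 5930611/74913 ≈ 79.167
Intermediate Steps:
k = -1/49942 ≈ -2.0023e-5
h(G, R) = (2 + G)/(6 + R) (h(G, R) = (G + 2)/(R + 6) = (2 + G)/(6 + R))
o(f) = 80 + f (o(f) = f + 80 = 80 + f)
k + o(h(-7, 0)) = -1/49942 + (80 + (2 - 7)/(6 + 0)) = -1/49942 + (80 - 5/6) = -1/49942 + (80 + (⅙)*(-5)) = -1/49942 + (80 - ⅚) = -1/49942 + 475/6 = 5930611/74913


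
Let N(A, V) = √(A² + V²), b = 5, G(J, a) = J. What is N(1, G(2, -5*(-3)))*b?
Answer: 5*√5 ≈ 11.180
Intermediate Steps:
N(1, G(2, -5*(-3)))*b = √(1² + 2²)*5 = √(1 + 4)*5 = √5*5 = 5*√5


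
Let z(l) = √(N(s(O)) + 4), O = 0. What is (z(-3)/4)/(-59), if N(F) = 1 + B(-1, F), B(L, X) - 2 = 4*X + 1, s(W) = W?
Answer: -√2/118 ≈ -0.011985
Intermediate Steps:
B(L, X) = 3 + 4*X (B(L, X) = 2 + (4*X + 1) = 2 + (1 + 4*X) = 3 + 4*X)
N(F) = 4 + 4*F (N(F) = 1 + (3 + 4*F) = 4 + 4*F)
z(l) = 2*√2 (z(l) = √((4 + 4*0) + 4) = √((4 + 0) + 4) = √(4 + 4) = √8 = 2*√2)
(z(-3)/4)/(-59) = ((2*√2)/4)/(-59) = -2*√2/(59*4) = -√2/118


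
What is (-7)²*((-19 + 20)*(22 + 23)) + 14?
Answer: 2219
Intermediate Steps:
(-7)²*((-19 + 20)*(22 + 23)) + 14 = 49*(1*45) + 14 = 49*45 + 14 = 2205 + 14 = 2219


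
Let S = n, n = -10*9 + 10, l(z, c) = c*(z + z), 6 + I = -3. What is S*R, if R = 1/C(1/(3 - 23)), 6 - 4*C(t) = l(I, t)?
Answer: -3200/51 ≈ -62.745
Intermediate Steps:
I = -9 (I = -6 - 3 = -9)
l(z, c) = 2*c*z (l(z, c) = c*(2*z) = 2*c*z)
C(t) = 3/2 + 9*t/2 (C(t) = 3/2 - t*(-9)/2 = 3/2 - (-9)*t/2 = 3/2 + 9*t/2)
n = -80 (n = -90 + 10 = -80)
S = -80
R = 40/51 (R = 1/(3/2 + 9/(2*(3 - 23))) = 1/(3/2 + (9/2)/(-20)) = 1/(3/2 + (9/2)*(-1/20)) = 1/(3/2 - 9/40) = 1/(51/40) = 40/51 ≈ 0.78431)
S*R = -80*40/51 = -3200/51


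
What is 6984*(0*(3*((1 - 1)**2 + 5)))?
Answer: 0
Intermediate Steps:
6984*(0*(3*((1 - 1)**2 + 5))) = 6984*(0*(3*(0**2 + 5))) = 6984*(0*(3*(0 + 5))) = 6984*(0*(3*5)) = 6984*(0*15) = 6984*0 = 0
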